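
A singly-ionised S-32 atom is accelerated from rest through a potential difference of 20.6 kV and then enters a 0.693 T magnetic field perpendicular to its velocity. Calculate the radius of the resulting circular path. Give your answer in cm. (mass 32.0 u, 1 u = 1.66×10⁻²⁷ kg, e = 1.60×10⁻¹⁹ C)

The kinetic energy gained is K = qV = (1×1.60×10^-19)(2.06×10^4) = 3.30×10^-15 J.
v = √(2K/m) = 3.52×10^5 m/s.
r = mv/(qB) = (5.31×10^-26)(3.52×10^5) / [(1×1.60×10^-19)(0.693)] = 0.169 m.

r ≈ 16.9 cm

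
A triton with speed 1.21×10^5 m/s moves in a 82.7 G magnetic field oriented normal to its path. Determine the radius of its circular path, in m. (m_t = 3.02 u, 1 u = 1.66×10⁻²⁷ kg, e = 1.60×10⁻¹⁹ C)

r ≈ 0.458 m

The magnetic force provides the centripetal force: qvB = mv²/r, so r = mv/(qB).
r = (5.01×10^-27 kg)(1.21×10^5 m/s) / [(1×1.60×10^-19 C)(8.27×10^-3 T)] = 0.458 m.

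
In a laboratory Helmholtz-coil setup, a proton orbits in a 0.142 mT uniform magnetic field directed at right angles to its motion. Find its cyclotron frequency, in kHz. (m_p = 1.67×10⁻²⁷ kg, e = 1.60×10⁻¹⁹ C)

f ≈ 2.17 kHz

f = qB/(2πm) = (1×1.60×10^-19)(1.42×10^-4) / [2π(1.67×10^-27)] = 2170 Hz.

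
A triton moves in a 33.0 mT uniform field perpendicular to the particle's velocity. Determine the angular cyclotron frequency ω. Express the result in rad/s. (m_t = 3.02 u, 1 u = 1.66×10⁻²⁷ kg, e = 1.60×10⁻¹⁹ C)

ω = qB/m = (1×1.60×10^-19)(0.0330) / (5.01×10^-27) = 1.05×10^6 rad/s.

ω ≈ 1.05×10^6 rad/s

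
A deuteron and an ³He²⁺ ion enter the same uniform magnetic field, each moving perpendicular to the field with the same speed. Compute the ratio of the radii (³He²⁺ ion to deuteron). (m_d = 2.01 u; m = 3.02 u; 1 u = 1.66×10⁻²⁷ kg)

r = mv/(qB) ⇒ at equal v, r ∝ m/q.
r_{³He²⁺ ion}/r_{deuteron} = 0.751.

ratio ≈ 0.751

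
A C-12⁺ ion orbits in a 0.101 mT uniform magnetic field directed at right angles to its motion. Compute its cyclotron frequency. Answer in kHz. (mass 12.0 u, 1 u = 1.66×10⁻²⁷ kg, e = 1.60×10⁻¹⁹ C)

f = qB/(2πm) = (1×1.60×10^-19)(1.01×10^-4) / [2π(1.99×10^-26)] = 129 Hz.

f ≈ 0.129 kHz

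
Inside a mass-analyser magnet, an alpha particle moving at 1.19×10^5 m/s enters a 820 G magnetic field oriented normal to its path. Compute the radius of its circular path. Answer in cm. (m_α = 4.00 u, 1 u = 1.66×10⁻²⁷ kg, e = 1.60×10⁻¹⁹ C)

r ≈ 3.01 cm

The magnetic force provides the centripetal force: qvB = mv²/r, so r = mv/(qB).
r = (6.64×10^-27 kg)(1.19×10^5 m/s) / [(2×1.60×10^-19 C)(0.0820 T)] = 0.0301 m.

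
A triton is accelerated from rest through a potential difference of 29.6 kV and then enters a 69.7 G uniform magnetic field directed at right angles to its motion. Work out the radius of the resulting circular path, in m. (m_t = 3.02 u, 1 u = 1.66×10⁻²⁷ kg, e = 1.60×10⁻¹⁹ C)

r ≈ 6.18 m

The kinetic energy gained is K = qV = (1×1.60×10^-19)(2.96×10^4) = 4.74×10^-15 J.
v = √(2K/m) = 1.37×10^6 m/s.
r = mv/(qB) = (5.01×10^-27)(1.37×10^6) / [(1×1.60×10^-19)(6.97×10^-3)] = 6.18 m.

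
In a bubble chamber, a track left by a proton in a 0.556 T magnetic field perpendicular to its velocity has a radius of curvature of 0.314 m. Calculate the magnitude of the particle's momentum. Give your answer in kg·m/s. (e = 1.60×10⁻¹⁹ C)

p ≈ 2.79×10^-20 kg·m/s

Since qvB = mv²/r, the momentum p = mv = qBr.
p = (1×1.60×10^-19)(0.556)(0.314) = 2.79×10^-20 kg·m/s.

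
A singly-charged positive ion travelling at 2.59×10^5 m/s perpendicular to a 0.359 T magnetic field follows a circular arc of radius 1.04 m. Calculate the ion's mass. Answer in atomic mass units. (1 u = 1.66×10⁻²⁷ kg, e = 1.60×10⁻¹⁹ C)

qvB = mv²/r ⇒ m = qBr/v.
m = (1×1.60×10^-19)(0.359)(1.04) / (2.59×10^5) = 2.31×10^-25 kg = 139 u.

m ≈ 139 u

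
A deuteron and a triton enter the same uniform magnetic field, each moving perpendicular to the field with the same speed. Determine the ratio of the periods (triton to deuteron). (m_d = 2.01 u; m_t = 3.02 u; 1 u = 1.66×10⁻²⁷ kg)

T = 2πm/(qB) is independent of speed, so T₂/T₁ = (m₂/q₂)/(m₁/q₁).
T_{triton}/T_{deuteron} = (5.01×10^-27/1e) / (3.34×10^-27/1e) = 1.50.

ratio ≈ 1.50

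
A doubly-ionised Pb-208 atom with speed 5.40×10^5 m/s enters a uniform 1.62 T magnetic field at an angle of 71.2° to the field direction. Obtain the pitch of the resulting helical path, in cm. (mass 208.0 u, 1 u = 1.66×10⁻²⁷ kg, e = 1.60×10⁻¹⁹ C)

pitch ≈ 72.8 cm

The velocity component along B is v∥ = v cos71.2° = 1.74×10^5 m/s.
The cyclotron period T = 2πm/(qB) = 4.18×10^-6 s is set by m, q, B alone.
Pitch = v∥·T = (1.74×10^5)(4.18×10^-6) = 0.728 m.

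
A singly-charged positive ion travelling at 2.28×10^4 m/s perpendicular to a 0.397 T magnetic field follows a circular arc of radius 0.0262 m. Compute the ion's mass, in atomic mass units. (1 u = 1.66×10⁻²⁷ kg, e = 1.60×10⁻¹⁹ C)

m ≈ 44.0 u

qvB = mv²/r ⇒ m = qBr/v.
m = (1×1.60×10^-19)(0.397)(0.0262) / (2.28×10^4) = 7.30×10^-26 kg = 44.0 u.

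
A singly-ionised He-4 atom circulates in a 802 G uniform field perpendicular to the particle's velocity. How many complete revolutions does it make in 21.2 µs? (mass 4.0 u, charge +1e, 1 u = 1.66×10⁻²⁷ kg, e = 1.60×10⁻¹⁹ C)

N = 6

T = 2πm/(qB) = 2π(6.64×10^-27) / [(1×1.60×10^-19)(0.0802)] = 3.2513×10^-6 s.
N = t/T = 2.12×10^-5 / 3.2513×10^-6 ≈ 6.52, so 6 complete revolutions.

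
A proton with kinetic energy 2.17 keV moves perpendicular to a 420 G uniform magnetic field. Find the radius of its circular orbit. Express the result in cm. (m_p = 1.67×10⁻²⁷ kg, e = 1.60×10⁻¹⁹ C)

Convert the energy: K = 2.17 keV = 3.47×10^-16 J.
v = √(2K/m) = √(2·3.47×10^-16/1.67×10^-27) = 6.45×10^5 m/s.
r = mv/(qB) = (1.67×10^-27)(6.45×10^5) / [(1×1.60×10^-19)(0.0420)] = 0.160 m.

r ≈ 16.0 cm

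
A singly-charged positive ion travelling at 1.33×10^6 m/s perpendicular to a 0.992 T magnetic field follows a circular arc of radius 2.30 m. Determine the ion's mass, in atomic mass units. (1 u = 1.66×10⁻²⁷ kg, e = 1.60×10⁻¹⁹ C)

m ≈ 165 u

qvB = mv²/r ⇒ m = qBr/v.
m = (1×1.60×10^-19)(0.992)(2.30) / (1.33×10^6) = 2.74×10^-25 kg = 165 u.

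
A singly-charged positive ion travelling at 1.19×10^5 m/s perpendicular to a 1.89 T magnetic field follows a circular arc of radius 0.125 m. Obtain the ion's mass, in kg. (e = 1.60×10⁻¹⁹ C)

m ≈ 3.18×10^-25 kg

qvB = mv²/r ⇒ m = qBr/v.
m = (1×1.60×10^-19)(1.89)(0.125) / (1.19×10^5) = 3.18×10^-25 kg.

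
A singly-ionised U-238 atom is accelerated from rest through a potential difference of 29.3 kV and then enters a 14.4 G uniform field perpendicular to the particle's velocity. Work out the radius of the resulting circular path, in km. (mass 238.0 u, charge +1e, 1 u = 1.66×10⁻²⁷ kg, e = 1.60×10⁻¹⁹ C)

The kinetic energy gained is K = qV = (1×1.60×10^-19)(2.93×10^4) = 4.69×10^-15 J.
v = √(2K/m) = 1.54×10^5 m/s.
r = mv/(qB) = (3.95×10^-25)(1.54×10^5) / [(1×1.60×10^-19)(1.44×10^-3)] = 264 m.

r ≈ 0.264 km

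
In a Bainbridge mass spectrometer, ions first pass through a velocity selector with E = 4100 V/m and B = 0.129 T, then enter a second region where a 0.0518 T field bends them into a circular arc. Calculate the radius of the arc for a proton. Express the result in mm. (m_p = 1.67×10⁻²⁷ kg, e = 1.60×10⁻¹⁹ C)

r ≈ 6.40 mm

The selector passes v = E/B = 4100/0.129 = 3.18×10^4 m/s.
In the deflection region, r = mv/(qB₂) = (1.67×10^-27)(3.18×10^4) / [(1×1.60×10^-19)(0.0518)] = 6.40×10^-3 m.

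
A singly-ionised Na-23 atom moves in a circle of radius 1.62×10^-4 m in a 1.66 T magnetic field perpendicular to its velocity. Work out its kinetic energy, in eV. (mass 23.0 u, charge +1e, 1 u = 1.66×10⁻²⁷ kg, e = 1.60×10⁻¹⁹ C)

K ≈ 0.152 eV

v = qBr/m = (1×1.60×10^-19)(1.66)(1.62×10^-4) / (3.82×10^-26) = 1130 m/s.
K = ½mv² = 0.5·(3.82×10^-26)·(1130)² = 2.42×10^-20 J = 0.152 eV.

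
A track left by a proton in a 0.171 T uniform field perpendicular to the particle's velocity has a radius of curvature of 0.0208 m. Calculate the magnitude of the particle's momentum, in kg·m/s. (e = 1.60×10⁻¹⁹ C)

Since qvB = mv²/r, the momentum p = mv = qBr.
p = (1×1.60×10^-19)(0.171)(0.0208) = 5.69×10^-22 kg·m/s.

p ≈ 5.69×10^-22 kg·m/s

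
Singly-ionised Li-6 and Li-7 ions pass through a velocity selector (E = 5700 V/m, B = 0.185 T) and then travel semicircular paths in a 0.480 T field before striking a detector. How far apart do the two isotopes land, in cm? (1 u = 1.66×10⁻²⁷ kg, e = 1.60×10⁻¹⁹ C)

Both emerge at v = E/B₁ = 3.08×10^4 m/s.
r = mv/(qB₂), so r₁ = 3.996×10^-3 m and r₂ = 4.662×10^-3 m, giving Δr = 6.66×10^-4 m.
After a semicircle each ion lands a diameter 2r from the entry slit, so the separation is 2Δr = 1.33×10^-3 m.

Δd ≈ 0.133 cm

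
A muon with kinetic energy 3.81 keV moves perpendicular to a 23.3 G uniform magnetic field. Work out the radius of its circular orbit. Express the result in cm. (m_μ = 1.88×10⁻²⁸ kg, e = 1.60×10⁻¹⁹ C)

r ≈ 128 cm

Convert the energy: K = 3.81 keV = 6.10×10^-16 J.
v = √(2K/m) = √(2·6.10×10^-16/1.88×10^-28) = 2.55×10^6 m/s.
r = mv/(qB) = (1.88×10^-28)(2.55×10^6) / [(1×1.60×10^-19)(2.33×10^-3)] = 1.28 m.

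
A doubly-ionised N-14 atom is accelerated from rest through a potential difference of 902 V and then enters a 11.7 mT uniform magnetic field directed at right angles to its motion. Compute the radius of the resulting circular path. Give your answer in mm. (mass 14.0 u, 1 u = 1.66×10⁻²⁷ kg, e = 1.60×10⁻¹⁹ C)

The kinetic energy gained is K = qV = (2×1.60×10^-19)(902) = 2.89×10^-16 J.
v = √(2K/m) = 1.58×10^5 m/s.
r = mv/(qB) = (2.32×10^-26)(1.58×10^5) / [(2×1.60×10^-19)(0.0117)] = 0.978 m.

r ≈ 978 mm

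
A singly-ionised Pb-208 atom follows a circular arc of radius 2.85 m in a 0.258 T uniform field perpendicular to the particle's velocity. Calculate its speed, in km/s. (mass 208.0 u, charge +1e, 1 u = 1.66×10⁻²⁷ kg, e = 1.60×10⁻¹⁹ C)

From qvB = mv²/r, v = qBr/m.
v = (1×1.60×10^-19)(0.258)(2.85) / (3.45×10^-25) = 3.41×10^5 m/s.

v ≈ 341 km/s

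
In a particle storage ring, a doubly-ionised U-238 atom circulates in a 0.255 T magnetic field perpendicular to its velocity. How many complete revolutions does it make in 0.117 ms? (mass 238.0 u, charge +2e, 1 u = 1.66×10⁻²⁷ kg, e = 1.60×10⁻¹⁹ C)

N = 3

T = 2πm/(qB) = 2π(3.9508×10^-25) / [(2×1.60×10^-19)(0.255)] = 3.0421×10^-5 s.
N = t/T = 1.17×10^-4 / 3.0421×10^-5 ≈ 3.85, so 3 complete revolutions.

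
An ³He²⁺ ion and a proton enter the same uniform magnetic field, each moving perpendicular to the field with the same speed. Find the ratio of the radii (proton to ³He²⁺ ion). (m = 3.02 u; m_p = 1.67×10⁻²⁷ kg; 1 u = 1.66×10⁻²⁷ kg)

r = mv/(qB) ⇒ at equal v, r ∝ m/q.
r_{proton}/r_{³He²⁺ ion} = 0.666.

ratio ≈ 0.666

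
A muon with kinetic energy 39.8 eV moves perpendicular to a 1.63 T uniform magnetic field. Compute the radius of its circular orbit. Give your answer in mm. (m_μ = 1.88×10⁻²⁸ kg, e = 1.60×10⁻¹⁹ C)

Convert the energy: K = 39.8 eV = 6.37×10^-18 J.
v = √(2K/m) = √(2·6.37×10^-18/1.88×10^-28) = 2.60×10^5 m/s.
r = mv/(qB) = (1.88×10^-28)(2.60×10^5) / [(1×1.60×10^-19)(1.63)] = 1.88×10^-4 m.

r ≈ 0.188 mm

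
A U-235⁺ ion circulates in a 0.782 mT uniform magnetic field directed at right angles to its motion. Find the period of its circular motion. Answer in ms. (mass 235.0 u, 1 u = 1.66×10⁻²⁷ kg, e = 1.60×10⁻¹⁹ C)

T ≈ 19.6 ms

The cyclotron period is independent of speed: T = 2πm/(qB).
T = 2π(3.90×10^-25) / [(1×1.60×10^-19)(7.82×10^-4)] = 0.0196 s.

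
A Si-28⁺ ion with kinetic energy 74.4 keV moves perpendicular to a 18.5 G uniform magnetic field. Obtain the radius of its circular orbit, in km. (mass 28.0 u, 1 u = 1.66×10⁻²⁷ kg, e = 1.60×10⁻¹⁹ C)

r ≈ 0.112 km

Convert the energy: K = 74.4 keV = 1.19×10^-14 J.
v = √(2K/m) = √(2·1.19×10^-14/4.65×10^-26) = 7.16×10^5 m/s.
r = mv/(qB) = (4.65×10^-26)(7.16×10^5) / [(1×1.60×10^-19)(1.85×10^-3)] = 112 m.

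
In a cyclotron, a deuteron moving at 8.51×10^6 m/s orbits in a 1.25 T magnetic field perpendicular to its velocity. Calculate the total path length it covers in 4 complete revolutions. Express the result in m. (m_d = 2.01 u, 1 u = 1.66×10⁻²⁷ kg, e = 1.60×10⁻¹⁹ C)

L ≈ 3.57 m

r = mv/(qB) = 0.142 m, so one revolution covers 2πr = 0.892 m.
In 4 revolutions: L = 4·2πr = 3.57 m.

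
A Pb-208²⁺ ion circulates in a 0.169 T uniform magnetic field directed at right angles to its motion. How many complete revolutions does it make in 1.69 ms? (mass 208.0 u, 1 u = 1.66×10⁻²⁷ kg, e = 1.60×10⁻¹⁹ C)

T = 2πm/(qB) = 2π(3.4528×10^-25) / [(2×1.60×10^-19)(0.169)] = 4.0116×10^-5 s.
N = t/T = 1.69×10^-3 / 4.0116×10^-5 ≈ 42.13, so 42 complete revolutions.

N = 42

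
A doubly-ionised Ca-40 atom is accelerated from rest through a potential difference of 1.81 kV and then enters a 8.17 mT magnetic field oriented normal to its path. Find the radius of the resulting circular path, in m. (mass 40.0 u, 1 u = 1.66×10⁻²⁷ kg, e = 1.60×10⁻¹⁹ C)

The kinetic energy gained is K = qV = (2×1.60×10^-19)(1810) = 5.79×10^-16 J.
v = √(2K/m) = 1.32×10^5 m/s.
r = mv/(qB) = (6.64×10^-26)(1.32×10^5) / [(2×1.60×10^-19)(8.17×10^-3)] = 3.35 m.

r ≈ 3.35 m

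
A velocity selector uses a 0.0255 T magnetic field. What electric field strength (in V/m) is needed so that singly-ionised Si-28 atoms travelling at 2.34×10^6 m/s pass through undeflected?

E ≈ 5.97×10^4 V/m

qE = qvB ⇒ E = vB = (2.34×10^6)(0.0255) = 5.97×10^4 V/m.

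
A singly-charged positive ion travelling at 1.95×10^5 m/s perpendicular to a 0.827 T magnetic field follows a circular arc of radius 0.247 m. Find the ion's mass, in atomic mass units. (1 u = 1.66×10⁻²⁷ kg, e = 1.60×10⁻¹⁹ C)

m ≈ 101 u

qvB = mv²/r ⇒ m = qBr/v.
m = (1×1.60×10^-19)(0.827)(0.247) / (1.95×10^5) = 1.68×10^-25 kg = 101 u.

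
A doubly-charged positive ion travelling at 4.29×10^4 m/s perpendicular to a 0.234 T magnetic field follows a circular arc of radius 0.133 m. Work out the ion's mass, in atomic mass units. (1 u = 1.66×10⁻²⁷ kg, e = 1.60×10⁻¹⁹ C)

m ≈ 140 u

qvB = mv²/r ⇒ m = qBr/v.
m = (2×1.60×10^-19)(0.234)(0.133) / (4.29×10^4) = 2.32×10^-25 kg = 140 u.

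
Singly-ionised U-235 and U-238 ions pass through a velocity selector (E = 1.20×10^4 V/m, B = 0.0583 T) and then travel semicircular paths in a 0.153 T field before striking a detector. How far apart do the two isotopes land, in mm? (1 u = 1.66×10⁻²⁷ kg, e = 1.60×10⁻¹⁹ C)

Both emerge at v = E/B₁ = 2.06×10^5 m/s.
r = mv/(qB₂), so r₁ = 3.2800 m and r₂ = 3.3219 m, giving Δr = 0.0419 m.
After a semicircle each ion lands a diameter 2r from the entry slit, so the separation is 2Δr = 0.0837 m.

Δd ≈ 83.7 mm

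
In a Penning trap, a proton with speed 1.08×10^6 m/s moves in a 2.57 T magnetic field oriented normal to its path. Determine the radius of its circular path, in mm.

r ≈ 4.39 mm

The magnetic force provides the centripetal force: qvB = mv²/r, so r = mv/(qB).
r = (1.67×10^-27 kg)(1.08×10^6 m/s) / [(1×1.60×10^-19 C)(2.57 T)] = 4.39×10^-3 m.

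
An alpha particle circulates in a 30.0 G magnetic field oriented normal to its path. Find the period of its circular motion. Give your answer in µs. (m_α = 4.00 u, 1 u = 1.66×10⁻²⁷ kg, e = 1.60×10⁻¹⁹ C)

The cyclotron period is independent of speed: T = 2πm/(qB).
T = 2π(6.64×10^-27) / [(2×1.60×10^-19)(3.00×10^-3)] = 4.35×10^-5 s.

T ≈ 43.5 µs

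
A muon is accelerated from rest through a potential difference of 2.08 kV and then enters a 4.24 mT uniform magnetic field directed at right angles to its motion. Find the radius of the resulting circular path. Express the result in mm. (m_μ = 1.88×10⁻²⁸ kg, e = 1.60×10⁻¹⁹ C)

r ≈ 521 mm

The kinetic energy gained is K = qV = (1×1.60×10^-19)(2080) = 3.33×10^-16 J.
v = √(2K/m) = 1.88×10^6 m/s.
r = mv/(qB) = (1.88×10^-28)(1.88×10^6) / [(1×1.60×10^-19)(4.24×10^-3)] = 0.521 m.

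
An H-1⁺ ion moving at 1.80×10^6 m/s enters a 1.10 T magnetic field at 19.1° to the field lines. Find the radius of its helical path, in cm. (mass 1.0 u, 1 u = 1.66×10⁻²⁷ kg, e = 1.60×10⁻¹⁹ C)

Only the perpendicular component v⊥ = v sin19.1° = 5.89×10^5 m/s is bent by the field.
r = m v⊥ /(qB) = (1.66×10^-27)(5.89×10^5) / [(1×1.60×10^-19)(1.10)] = 5.56×10^-3 m.

r ≈ 0.556 cm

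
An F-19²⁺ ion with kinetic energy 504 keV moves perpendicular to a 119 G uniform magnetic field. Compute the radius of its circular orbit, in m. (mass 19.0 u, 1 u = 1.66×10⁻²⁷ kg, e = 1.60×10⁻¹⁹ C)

Convert the energy: K = 504 keV = 8.06×10^-14 J.
v = √(2K/m) = √(2·8.06×10^-14/3.15×10^-26) = 2.26×10^6 m/s.
r = mv/(qB) = (3.15×10^-26)(2.26×10^6) / [(2×1.60×10^-19)(0.0119)] = 18.7 m.

r ≈ 18.7 m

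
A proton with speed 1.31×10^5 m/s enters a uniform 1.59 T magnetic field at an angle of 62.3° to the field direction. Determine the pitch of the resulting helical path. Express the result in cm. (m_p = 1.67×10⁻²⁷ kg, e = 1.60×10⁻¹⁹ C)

pitch ≈ 0.251 cm

The velocity component along B is v∥ = v cos62.3° = 6.09×10^4 m/s.
The cyclotron period T = 2πm/(qB) = 4.12×10^-8 s is set by m, q, B alone.
Pitch = v∥·T = (6.09×10^4)(4.12×10^-8) = 2.51×10^-3 m.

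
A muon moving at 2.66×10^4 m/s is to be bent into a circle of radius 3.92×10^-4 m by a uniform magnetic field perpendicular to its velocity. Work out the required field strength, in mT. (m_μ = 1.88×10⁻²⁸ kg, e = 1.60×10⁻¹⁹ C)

qvB = mv²/r gives B = mv/(qr).
B = (1.88×10^-28)(2.66×10^4) / [(1×1.60×10^-19)(3.92×10^-4)] = 0.0797 T.

B ≈ 79.7 mT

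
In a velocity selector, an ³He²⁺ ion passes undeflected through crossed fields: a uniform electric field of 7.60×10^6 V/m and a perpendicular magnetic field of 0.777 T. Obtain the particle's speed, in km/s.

v ≈ 9780 km/s

For zero net force, qE = qvB, so v = E/B.
v = (7.60×10^6) / (0.777) = 9.78×10^6 m/s.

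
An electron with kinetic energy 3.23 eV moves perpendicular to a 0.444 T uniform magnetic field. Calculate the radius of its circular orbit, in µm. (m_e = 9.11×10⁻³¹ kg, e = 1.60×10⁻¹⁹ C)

r ≈ 13.7 µm

Convert the energy: K = 3.23 eV = 5.17×10^-19 J.
v = √(2K/m) = √(2·5.17×10^-19/9.11×10^-31) = 1.07×10^6 m/s.
r = mv/(qB) = (9.11×10^-31)(1.07×10^6) / [(1×1.60×10^-19)(0.444)] = 1.37×10^-5 m.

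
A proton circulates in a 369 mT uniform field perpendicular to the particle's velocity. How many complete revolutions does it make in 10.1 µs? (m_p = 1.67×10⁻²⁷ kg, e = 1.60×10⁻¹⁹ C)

N = 56

T = 2πm/(qB) = 2π(1.67×10^-27) / [(1×1.60×10^-19)(0.369)] = 1.7773×10^-7 s.
N = t/T = 1.01×10^-5 / 1.7773×10^-7 ≈ 56.83, so 56 complete revolutions.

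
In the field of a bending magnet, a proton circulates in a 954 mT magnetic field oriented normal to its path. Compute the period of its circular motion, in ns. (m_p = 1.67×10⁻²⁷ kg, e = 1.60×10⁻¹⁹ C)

T ≈ 68.7 ns

The cyclotron period is independent of speed: T = 2πm/(qB).
T = 2π(1.67×10^-27) / [(1×1.60×10^-19)(0.954)] = 6.87×10^-8 s.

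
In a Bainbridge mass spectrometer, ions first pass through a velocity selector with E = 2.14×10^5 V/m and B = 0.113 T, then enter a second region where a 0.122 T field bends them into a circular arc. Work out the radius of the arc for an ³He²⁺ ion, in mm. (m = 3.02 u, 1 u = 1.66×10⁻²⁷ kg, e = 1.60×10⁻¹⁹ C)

The selector passes v = E/B = 2.14×10^5/0.113 = 1.89×10^6 m/s.
In the deflection region, r = mv/(qB₂) = (5.01×10^-27)(1.89×10^6) / [(2×1.60×10^-19)(0.122)] = 0.243 m.

r ≈ 243 mm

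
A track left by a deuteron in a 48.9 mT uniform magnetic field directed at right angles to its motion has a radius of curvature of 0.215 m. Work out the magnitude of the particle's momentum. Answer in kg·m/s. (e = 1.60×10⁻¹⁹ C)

p ≈ 1.68×10^-21 kg·m/s

Since qvB = mv²/r, the momentum p = mv = qBr.
p = (1×1.60×10^-19)(0.0489)(0.215) = 1.68×10^-21 kg·m/s.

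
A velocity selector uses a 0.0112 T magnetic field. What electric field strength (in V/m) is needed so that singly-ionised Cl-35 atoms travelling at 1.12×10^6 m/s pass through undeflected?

qE = qvB ⇒ E = vB = (1.12×10^6)(0.0112) = 1.25×10^4 V/m.

E ≈ 1.25×10^4 V/m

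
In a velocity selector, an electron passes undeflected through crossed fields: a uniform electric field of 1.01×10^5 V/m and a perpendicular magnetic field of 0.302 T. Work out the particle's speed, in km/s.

v ≈ 334 km/s

For zero net force, qE = qvB, so v = E/B.
v = (1.01×10^5) / (0.302) = 3.34×10^5 m/s.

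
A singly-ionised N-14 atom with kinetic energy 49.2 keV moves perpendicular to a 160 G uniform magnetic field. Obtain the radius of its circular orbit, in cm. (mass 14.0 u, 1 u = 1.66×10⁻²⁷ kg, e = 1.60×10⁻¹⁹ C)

r ≈ 747 cm

Convert the energy: K = 49.2 keV = 7.87×10^-15 J.
v = √(2K/m) = √(2·7.87×10^-15/2.32×10^-26) = 8.23×10^5 m/s.
r = mv/(qB) = (2.32×10^-26)(8.23×10^5) / [(1×1.60×10^-19)(0.0160)] = 7.47 m.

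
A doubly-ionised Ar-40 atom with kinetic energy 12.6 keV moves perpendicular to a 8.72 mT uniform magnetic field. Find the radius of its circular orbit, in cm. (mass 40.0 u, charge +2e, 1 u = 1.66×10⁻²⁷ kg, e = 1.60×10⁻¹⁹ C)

Convert the energy: K = 12.6 keV = 2.02×10^-15 J.
v = √(2K/m) = √(2·2.02×10^-15/6.64×10^-26) = 2.46×10^5 m/s.
r = mv/(qB) = (6.64×10^-26)(2.46×10^5) / [(2×1.60×10^-19)(8.72×10^-3)] = 5.86 m.

r ≈ 586 cm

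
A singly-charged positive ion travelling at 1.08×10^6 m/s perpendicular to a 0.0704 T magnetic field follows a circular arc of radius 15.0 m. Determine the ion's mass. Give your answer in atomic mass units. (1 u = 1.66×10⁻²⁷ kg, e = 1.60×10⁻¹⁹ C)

qvB = mv²/r ⇒ m = qBr/v.
m = (1×1.60×10^-19)(0.0704)(15.0) / (1.08×10^6) = 1.56×10^-25 kg = 94.2 u.

m ≈ 94.2 u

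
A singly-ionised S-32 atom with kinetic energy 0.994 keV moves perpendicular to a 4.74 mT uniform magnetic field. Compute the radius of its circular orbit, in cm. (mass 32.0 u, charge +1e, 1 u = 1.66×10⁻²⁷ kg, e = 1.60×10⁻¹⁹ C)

r ≈ 542 cm

Convert the energy: K = 0.994 keV = 1.59×10^-16 J.
v = √(2K/m) = √(2·1.59×10^-16/5.31×10^-26) = 7.74×10^4 m/s.
r = mv/(qB) = (5.31×10^-26)(7.74×10^4) / [(1×1.60×10^-19)(4.74×10^-3)] = 5.42 m.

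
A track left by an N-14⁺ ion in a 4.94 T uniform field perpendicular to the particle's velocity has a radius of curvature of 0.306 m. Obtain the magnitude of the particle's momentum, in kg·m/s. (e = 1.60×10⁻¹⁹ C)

Since qvB = mv²/r, the momentum p = mv = qBr.
p = (1×1.60×10^-19)(4.94)(0.306) = 2.42×10^-19 kg·m/s.

p ≈ 2.42×10^-19 kg·m/s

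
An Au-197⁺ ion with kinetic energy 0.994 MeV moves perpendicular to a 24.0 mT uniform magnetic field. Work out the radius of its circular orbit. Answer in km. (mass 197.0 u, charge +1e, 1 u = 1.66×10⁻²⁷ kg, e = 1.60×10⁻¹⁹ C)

Convert the energy: K = 0.994 MeV = 1.59×10^-13 J.
v = √(2K/m) = √(2·1.59×10^-13/3.27×10^-25) = 9.86×10^5 m/s.
r = mv/(qB) = (3.27×10^-25)(9.86×10^5) / [(1×1.60×10^-19)(0.0240)] = 84.0 m.

r ≈ 0.0840 km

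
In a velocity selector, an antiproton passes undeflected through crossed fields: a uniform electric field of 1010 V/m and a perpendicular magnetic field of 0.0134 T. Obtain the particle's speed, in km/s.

v ≈ 75.4 km/s

For zero net force, qE = qvB, so v = E/B.
v = (1010) / (0.0134) = 7.54×10^4 m/s.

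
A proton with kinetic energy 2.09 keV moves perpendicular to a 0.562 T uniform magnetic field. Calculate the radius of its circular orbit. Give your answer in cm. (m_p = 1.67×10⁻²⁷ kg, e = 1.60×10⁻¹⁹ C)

r ≈ 1.18 cm

Convert the energy: K = 2.09 keV = 3.34×10^-16 J.
v = √(2K/m) = √(2·3.34×10^-16/1.67×10^-27) = 6.33×10^5 m/s.
r = mv/(qB) = (1.67×10^-27)(6.33×10^5) / [(1×1.60×10^-19)(0.562)] = 0.0118 m.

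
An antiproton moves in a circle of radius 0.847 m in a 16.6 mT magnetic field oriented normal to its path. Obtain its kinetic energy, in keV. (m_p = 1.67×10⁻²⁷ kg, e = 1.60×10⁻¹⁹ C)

K ≈ 9.47 keV

v = qBr/m = (1×1.60×10^-19)(0.0166)(0.847) / (1.67×10^-27) = 1.35×10^6 m/s.
K = ½mv² = 0.5·(1.67×10^-27)·(1.35×10^6)² = 1.52×10^-15 J = 9.47 keV.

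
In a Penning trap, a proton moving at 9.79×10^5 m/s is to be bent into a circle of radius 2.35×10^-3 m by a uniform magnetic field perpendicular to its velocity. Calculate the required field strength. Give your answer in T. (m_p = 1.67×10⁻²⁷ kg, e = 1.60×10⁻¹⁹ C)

qvB = mv²/r gives B = mv/(qr).
B = (1.67×10^-27)(9.79×10^5) / [(1×1.60×10^-19)(2.35×10^-3)] = 4.35 T.

B ≈ 4.35 T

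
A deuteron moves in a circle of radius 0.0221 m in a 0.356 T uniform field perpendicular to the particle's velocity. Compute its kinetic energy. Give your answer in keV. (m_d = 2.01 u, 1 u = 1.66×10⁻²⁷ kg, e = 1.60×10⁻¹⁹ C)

K ≈ 1.48 keV

v = qBr/m = (1×1.60×10^-19)(0.356)(0.0221) / (3.34×10^-27) = 3.77×10^5 m/s.
K = ½mv² = 0.5·(3.34×10^-27)·(3.77×10^5)² = 2.37×10^-16 J = 1.48 keV.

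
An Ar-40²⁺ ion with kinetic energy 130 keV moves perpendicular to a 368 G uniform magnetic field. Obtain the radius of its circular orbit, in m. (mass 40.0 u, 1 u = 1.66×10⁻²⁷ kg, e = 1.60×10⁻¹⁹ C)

r ≈ 4.46 m

Convert the energy: K = 130 keV = 2.08×10^-14 J.
v = √(2K/m) = √(2·2.08×10^-14/6.64×10^-26) = 7.92×10^5 m/s.
r = mv/(qB) = (6.64×10^-26)(7.92×10^5) / [(2×1.60×10^-19)(0.0368)] = 4.46 m.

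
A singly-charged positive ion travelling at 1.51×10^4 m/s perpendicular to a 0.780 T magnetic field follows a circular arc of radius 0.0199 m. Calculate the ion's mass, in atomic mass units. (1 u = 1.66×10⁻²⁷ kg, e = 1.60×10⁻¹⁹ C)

qvB = mv²/r ⇒ m = qBr/v.
m = (1×1.60×10^-19)(0.780)(0.0199) / (1.51×10^4) = 1.64×10^-25 kg = 99.1 u.

m ≈ 99.1 u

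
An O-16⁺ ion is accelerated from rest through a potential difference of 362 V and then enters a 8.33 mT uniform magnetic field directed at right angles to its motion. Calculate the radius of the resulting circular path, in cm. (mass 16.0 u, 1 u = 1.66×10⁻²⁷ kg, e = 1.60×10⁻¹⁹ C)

r ≈ 132 cm

The kinetic energy gained is K = qV = (1×1.60×10^-19)(362) = 5.79×10^-17 J.
v = √(2K/m) = 6.60×10^4 m/s.
r = mv/(qB) = (2.66×10^-26)(6.60×10^4) / [(1×1.60×10^-19)(8.33×10^-3)] = 1.32 m.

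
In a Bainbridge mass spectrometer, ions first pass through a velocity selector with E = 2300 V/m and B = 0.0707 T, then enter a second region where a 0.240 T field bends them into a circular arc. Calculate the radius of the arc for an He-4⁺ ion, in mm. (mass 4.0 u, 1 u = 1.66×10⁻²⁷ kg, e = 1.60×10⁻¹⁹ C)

r ≈ 5.63 mm

The selector passes v = E/B = 2300/0.0707 = 3.25×10^4 m/s.
In the deflection region, r = mv/(qB₂) = (6.64×10^-27)(3.25×10^4) / [(1×1.60×10^-19)(0.240)] = 5.63×10^-3 m.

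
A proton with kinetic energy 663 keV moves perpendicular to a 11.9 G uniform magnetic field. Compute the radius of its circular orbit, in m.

r ≈ 98.9 m

Convert the energy: K = 663 keV = 1.06×10^-13 J.
v = √(2K/m) = √(2·1.06×10^-13/1.67×10^-27) = 1.13×10^7 m/s.
r = mv/(qB) = (1.67×10^-27)(1.13×10^7) / [(1×1.60×10^-19)(1.19×10^-3)] = 98.9 m.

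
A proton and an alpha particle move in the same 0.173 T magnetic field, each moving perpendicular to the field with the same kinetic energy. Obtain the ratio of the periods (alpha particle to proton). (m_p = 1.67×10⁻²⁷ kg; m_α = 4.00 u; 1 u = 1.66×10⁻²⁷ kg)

ratio ≈ 1.99

T = 2πm/(qB) is independent of speed, so T₂/T₁ = (m₂/q₂)/(m₁/q₁).
T_{alpha particle}/T_{proton} = (6.64×10^-27/2e) / (1.67×10^-27/1e) = 1.99.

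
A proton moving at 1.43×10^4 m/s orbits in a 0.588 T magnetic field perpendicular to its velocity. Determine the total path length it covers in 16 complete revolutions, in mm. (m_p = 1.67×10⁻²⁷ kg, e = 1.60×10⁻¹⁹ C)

L ≈ 25.5 mm

r = mv/(qB) = 2.54×10^-4 m, so one revolution covers 2πr = 1.59×10^-3 m.
In 16 revolutions: L = 16·2πr = 0.0255 m.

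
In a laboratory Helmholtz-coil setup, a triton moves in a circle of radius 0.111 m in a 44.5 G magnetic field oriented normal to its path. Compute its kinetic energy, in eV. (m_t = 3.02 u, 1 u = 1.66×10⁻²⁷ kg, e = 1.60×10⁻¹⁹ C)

K ≈ 3.89 eV

v = qBr/m = (1×1.60×10^-19)(4.45×10^-3)(0.111) / (5.01×10^-27) = 1.58×10^4 m/s.
K = ½mv² = 0.5·(5.01×10^-27)·(1.58×10^4)² = 6.23×10^-19 J = 3.89 eV.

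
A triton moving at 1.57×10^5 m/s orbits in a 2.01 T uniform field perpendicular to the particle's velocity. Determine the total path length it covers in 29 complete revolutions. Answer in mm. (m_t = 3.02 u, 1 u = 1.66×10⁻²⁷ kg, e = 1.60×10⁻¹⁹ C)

r = mv/(qB) = 2.45×10^-3 m, so one revolution covers 2πr = 0.0154 m.
In 29 revolutions: L = 29·2πr = 0.446 m.

L ≈ 446 mm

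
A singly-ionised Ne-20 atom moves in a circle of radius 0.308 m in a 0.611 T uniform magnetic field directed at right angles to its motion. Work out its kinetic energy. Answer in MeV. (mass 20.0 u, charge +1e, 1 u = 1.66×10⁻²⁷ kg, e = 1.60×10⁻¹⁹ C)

K ≈ 0.0853 MeV

v = qBr/m = (1×1.60×10^-19)(0.611)(0.308) / (3.32×10^-26) = 9.07×10^5 m/s.
K = ½mv² = 0.5·(3.32×10^-26)·(9.07×10^5)² = 1.37×10^-14 J = 0.0853 MeV.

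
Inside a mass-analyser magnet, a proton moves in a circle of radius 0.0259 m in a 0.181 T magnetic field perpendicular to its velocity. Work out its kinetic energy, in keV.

v = qBr/m = (1×1.60×10^-19)(0.181)(0.0259) / (1.67×10^-27) = 4.49×10^5 m/s.
K = ½mv² = 0.5·(1.67×10^-27)·(4.49×10^5)² = 1.68×10^-16 J = 1.05 keV.

K ≈ 1.05 keV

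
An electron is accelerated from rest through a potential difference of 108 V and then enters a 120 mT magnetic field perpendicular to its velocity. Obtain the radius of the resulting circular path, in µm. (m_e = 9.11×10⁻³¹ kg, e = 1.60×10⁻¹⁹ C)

The kinetic energy gained is K = qV = (1×1.60×10^-19)(108) = 1.73×10^-17 J.
v = √(2K/m) = 6.16×10^6 m/s.
r = mv/(qB) = (9.11×10^-31)(6.16×10^6) / [(1×1.60×10^-19)(0.120)] = 2.92×10^-4 m.

r ≈ 292 µm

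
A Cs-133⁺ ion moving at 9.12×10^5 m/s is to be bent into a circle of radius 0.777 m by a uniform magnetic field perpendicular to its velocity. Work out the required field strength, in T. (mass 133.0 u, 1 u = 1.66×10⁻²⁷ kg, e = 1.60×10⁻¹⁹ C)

qvB = mv²/r gives B = mv/(qr).
B = (2.21×10^-25)(9.12×10^5) / [(1×1.60×10^-19)(0.777)] = 1.62 T.

B ≈ 1.62 T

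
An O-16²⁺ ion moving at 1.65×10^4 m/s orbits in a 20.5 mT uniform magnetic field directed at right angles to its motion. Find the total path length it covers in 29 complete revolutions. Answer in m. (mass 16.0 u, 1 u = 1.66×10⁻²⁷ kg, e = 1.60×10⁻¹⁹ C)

L ≈ 12.2 m

r = mv/(qB) = 0.0668 m, so one revolution covers 2πr = 0.420 m.
In 29 revolutions: L = 29·2πr = 12.2 m.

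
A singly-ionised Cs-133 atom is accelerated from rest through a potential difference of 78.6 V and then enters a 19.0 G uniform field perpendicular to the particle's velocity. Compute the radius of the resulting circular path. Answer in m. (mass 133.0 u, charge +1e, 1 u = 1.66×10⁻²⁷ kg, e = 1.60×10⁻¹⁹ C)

The kinetic energy gained is K = qV = (1×1.60×10^-19)(78.6) = 1.26×10^-17 J.
v = √(2K/m) = 1.07×10^4 m/s.
r = mv/(qB) = (2.21×10^-25)(1.07×10^4) / [(1×1.60×10^-19)(1.90×10^-3)] = 7.75 m.

r ≈ 7.75 m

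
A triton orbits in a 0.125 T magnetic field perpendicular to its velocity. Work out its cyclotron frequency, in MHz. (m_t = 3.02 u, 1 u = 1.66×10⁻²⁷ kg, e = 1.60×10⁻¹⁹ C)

f ≈ 0.635 MHz

f = qB/(2πm) = (1×1.60×10^-19)(0.125) / [2π(5.01×10^-27)] = 6.35×10^5 Hz.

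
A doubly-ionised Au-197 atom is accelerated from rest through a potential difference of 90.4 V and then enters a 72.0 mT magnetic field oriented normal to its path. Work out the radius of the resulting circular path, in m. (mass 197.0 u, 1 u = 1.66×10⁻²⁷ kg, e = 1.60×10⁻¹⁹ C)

The kinetic energy gained is K = qV = (2×1.60×10^-19)(90.4) = 2.89×10^-17 J.
v = √(2K/m) = 1.33×10^4 m/s.
r = mv/(qB) = (3.27×10^-25)(1.33×10^4) / [(2×1.60×10^-19)(0.0720)] = 0.189 m.

r ≈ 0.189 m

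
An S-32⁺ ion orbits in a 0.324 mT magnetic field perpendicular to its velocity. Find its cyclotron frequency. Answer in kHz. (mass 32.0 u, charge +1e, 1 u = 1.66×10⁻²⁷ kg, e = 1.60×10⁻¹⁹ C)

f ≈ 0.155 kHz

f = qB/(2πm) = (1×1.60×10^-19)(3.24×10^-4) / [2π(5.31×10^-26)] = 155 Hz.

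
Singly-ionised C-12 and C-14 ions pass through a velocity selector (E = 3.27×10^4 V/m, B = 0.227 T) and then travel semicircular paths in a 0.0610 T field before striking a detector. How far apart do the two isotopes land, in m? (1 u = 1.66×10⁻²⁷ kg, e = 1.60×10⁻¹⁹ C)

Both emerge at v = E/B₁ = 1.44×10^5 m/s.
r = mv/(qB₂), so r₁ = 0.2940 m and r₂ = 0.3430 m, giving Δr = 0.0490 m.
After a semicircle each ion lands a diameter 2r from the entry slit, so the separation is 2Δr = 0.0980 m.

Δd ≈ 0.0980 m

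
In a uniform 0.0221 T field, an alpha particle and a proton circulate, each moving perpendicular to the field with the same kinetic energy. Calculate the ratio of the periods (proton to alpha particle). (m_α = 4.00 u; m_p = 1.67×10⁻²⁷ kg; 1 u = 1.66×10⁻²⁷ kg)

T = 2πm/(qB) is independent of speed, so T₂/T₁ = (m₂/q₂)/(m₁/q₁).
T_{proton}/T_{alpha particle} = (1.67×10^-27/1e) / (6.64×10^-27/2e) = 0.503.

ratio ≈ 0.503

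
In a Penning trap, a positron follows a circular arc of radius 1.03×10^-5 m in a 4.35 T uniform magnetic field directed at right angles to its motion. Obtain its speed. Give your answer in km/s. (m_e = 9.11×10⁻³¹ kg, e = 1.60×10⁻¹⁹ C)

v ≈ 7870 km/s

From qvB = mv²/r, v = qBr/m.
v = (1×1.60×10^-19)(4.35)(1.03×10^-5) / (9.11×10^-31) = 7.87×10^6 m/s.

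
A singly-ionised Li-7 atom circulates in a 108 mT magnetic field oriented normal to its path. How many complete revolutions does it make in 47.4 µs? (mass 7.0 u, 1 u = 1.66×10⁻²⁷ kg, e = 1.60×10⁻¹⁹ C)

N = 11

T = 2πm/(qB) = 2π(1.162×10^-26) / [(1×1.60×10^-19)(0.108)] = 4.2252×10^-6 s.
N = t/T = 4.74×10^-5 / 4.2252×10^-6 ≈ 11.22, so 11 complete revolutions.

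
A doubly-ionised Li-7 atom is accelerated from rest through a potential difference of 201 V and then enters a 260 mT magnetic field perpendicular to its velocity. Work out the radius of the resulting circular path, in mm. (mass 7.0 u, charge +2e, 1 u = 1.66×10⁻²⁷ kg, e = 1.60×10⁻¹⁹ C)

The kinetic energy gained is K = qV = (2×1.60×10^-19)(201) = 6.43×10^-17 J.
v = √(2K/m) = 1.05×10^5 m/s.
r = mv/(qB) = (1.16×10^-26)(1.05×10^5) / [(2×1.60×10^-19)(0.260)] = 0.0147 m.

r ≈ 14.7 mm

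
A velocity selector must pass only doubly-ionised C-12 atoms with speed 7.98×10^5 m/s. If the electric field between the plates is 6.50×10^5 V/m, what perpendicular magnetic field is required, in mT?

B ≈ 815 mT

qE = qvB ⇒ B = E/v = (6.50×10^5) / (7.98×10^5) = 0.815 T.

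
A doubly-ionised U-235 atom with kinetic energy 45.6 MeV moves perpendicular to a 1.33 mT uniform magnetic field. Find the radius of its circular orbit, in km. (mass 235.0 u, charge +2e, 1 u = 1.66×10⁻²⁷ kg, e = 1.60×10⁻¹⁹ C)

r ≈ 5.61 km

Convert the energy: K = 45.6 MeV = 7.30×10^-12 J.
v = √(2K/m) = √(2·7.30×10^-12/3.90×10^-25) = 6.12×10^6 m/s.
r = mv/(qB) = (3.90×10^-25)(6.12×10^6) / [(2×1.60×10^-19)(1.33×10^-3)] = 5610 m.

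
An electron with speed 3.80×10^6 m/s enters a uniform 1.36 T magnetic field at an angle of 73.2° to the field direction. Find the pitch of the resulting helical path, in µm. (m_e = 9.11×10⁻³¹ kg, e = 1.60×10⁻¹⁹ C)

The velocity component along B is v∥ = v cos73.2° = 1.10×10^6 m/s.
The cyclotron period T = 2πm/(qB) = 2.63×10^-11 s is set by m, q, B alone.
Pitch = v∥·T = (1.10×10^6)(2.63×10^-11) = 2.89×10^-5 m.

pitch ≈ 28.9 µm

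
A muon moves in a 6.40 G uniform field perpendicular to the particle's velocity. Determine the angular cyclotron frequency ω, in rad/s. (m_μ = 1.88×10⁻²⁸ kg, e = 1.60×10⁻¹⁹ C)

ω ≈ 5.45×10^5 rad/s

ω = qB/m = (1×1.60×10^-19)(6.40×10^-4) / (1.88×10^-28) = 5.45×10^5 rad/s.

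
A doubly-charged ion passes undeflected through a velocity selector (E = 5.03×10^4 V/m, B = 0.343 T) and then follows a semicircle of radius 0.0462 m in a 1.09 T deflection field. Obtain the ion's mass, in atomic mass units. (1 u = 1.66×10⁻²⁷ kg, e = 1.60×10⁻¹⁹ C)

v = E/B₁ = 1.47×10^5 m/s.
From r = mv/(qB₂), m = qB₂r/v = (2×1.60×10^-19)(1.09)(0.0462) / (1.47×10^5) = 1.10×10^-25 kg.
In atomic mass units: m = 1.10×10^-25 / 1.66×10^-27 = 66.2 u.

m ≈ 66.2 u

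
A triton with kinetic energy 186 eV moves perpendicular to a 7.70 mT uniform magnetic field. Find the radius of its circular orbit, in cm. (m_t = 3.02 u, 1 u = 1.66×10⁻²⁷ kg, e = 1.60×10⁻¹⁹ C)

r ≈ 44.3 cm

Convert the energy: K = 186 eV = 2.98×10^-17 J.
v = √(2K/m) = √(2·2.98×10^-17/5.01×10^-27) = 1.09×10^5 m/s.
r = mv/(qB) = (5.01×10^-27)(1.09×10^5) / [(1×1.60×10^-19)(7.70×10^-3)] = 0.443 m.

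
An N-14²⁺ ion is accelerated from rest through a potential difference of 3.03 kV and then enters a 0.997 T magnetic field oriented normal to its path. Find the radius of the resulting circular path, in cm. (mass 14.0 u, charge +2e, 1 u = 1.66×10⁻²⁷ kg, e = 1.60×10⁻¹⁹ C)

The kinetic energy gained is K = qV = (2×1.60×10^-19)(3030) = 9.70×10^-16 J.
v = √(2K/m) = 2.89×10^5 m/s.
r = mv/(qB) = (2.32×10^-26)(2.89×10^5) / [(2×1.60×10^-19)(0.997)] = 0.0210 m.

r ≈ 2.10 cm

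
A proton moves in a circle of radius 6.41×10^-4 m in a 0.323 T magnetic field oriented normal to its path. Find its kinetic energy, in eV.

K ≈ 2.05 eV

v = qBr/m = (1×1.60×10^-19)(0.323)(6.41×10^-4) / (1.67×10^-27) = 1.98×10^4 m/s.
K = ½mv² = 0.5·(1.67×10^-27)·(1.98×10^4)² = 3.29×10^-19 J = 2.05 eV.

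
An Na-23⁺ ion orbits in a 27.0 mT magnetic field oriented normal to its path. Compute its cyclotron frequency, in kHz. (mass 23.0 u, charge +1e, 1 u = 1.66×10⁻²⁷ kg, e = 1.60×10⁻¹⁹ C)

f ≈ 18.0 kHz

f = qB/(2πm) = (1×1.60×10^-19)(0.0270) / [2π(3.82×10^-26)] = 1.80×10^4 Hz.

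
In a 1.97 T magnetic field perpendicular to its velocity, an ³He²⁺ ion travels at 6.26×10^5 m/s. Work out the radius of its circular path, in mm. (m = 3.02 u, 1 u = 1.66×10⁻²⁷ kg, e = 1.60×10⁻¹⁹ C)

The magnetic force provides the centripetal force: qvB = mv²/r, so r = mv/(qB).
r = (5.01×10^-27 kg)(6.26×10^5 m/s) / [(2×1.60×10^-19 C)(1.97 T)] = 4.98×10^-3 m.

r ≈ 4.98 mm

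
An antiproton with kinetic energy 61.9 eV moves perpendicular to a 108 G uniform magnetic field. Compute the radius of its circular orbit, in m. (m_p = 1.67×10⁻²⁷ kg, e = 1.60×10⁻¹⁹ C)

r ≈ 0.105 m

Convert the energy: K = 61.9 eV = 9.90×10^-18 J.
v = √(2K/m) = √(2·9.90×10^-18/1.67×10^-27) = 1.09×10^5 m/s.
r = mv/(qB) = (1.67×10^-27)(1.09×10^5) / [(1×1.60×10^-19)(0.0108)] = 0.105 m.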